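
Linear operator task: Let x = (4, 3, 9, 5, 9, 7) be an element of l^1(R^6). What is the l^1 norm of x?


The l^1 norm equals the sum of absolute values of all components.
||x||_1 = 4 + 3 + 9 + 5 + 9 + 7
= 37

37.0000


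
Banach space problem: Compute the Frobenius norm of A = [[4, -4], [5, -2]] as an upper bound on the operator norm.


||A||_F^2 = sum a_ij^2
= 4^2 + (-4)^2 + 5^2 + (-2)^2
= 16 + 16 + 25 + 4 = 61
||A||_F = sqrt(61) = 7.8102

7.8102


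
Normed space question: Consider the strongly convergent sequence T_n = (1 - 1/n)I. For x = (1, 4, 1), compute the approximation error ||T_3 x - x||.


T_3 x - x = (1 - 1/3)x - x = -x/3
||x|| = sqrt(18) = 4.2426
||T_3 x - x|| = ||x||/3 = 4.2426/3 = 1.4142

1.4142


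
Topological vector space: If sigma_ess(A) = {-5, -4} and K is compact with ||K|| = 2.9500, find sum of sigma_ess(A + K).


By Weyl's theorem, the essential spectrum is invariant under compact perturbations.
sigma_ess(A + K) = sigma_ess(A) = {-5, -4}
Sum = -5 + -4 = -9

-9


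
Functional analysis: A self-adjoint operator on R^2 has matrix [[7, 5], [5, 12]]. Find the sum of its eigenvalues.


For a self-adjoint (symmetric) matrix, the eigenvalues are real.
The sum of eigenvalues equals the trace of the matrix.
trace = 7 + 12 = 19

19


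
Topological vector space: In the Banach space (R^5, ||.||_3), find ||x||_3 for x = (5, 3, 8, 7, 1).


The l^3 norm = (sum |x_i|^3)^(1/3)
Sum of 3th powers = 125 + 27 + 512 + 343 + 1 = 1008
||x||_3 = (1008)^(1/3) = 10.0266

10.0266


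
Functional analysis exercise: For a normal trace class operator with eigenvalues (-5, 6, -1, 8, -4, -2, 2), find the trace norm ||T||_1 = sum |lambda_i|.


For a normal operator, singular values equal |eigenvalues|.
Trace norm = sum |lambda_i| = 5 + 6 + 1 + 8 + 4 + 2 + 2
= 28

28


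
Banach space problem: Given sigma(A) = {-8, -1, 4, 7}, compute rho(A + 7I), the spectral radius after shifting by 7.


Spectrum of A + 7I = {-1, 6, 11, 14}
Spectral radius = max |lambda| over the shifted spectrum
= max(1, 6, 11, 14) = 14

14


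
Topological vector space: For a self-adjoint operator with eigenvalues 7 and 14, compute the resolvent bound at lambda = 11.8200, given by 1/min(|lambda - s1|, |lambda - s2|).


dist(11.8200, {7, 14}) = min(|11.8200 - 7|, |11.8200 - 14|)
= min(4.8200, 2.1800) = 2.1800
Resolvent bound = 1/2.1800 = 0.4587

0.4587


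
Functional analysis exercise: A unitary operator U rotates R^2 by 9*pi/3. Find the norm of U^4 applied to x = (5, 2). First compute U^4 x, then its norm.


U is a rotation by theta = 9*pi/3
U^4 = rotation by 4*theta = 36*pi/3 = 0*pi/3 (mod 2*pi)
cos(0*pi/3) = 1.0000, sin(0*pi/3) = 0.0000
U^4 x = (1.0000 * 5 - 0.0000 * 2, 0.0000 * 5 + 1.0000 * 2)
= (5.0000, 2.0000)
||U^4 x|| = sqrt(5.0000^2 + 2.0000^2) = sqrt(29.0000) = 5.3852

5.3852


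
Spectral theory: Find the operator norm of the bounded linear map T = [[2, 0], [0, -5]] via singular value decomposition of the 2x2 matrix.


A^T A = [[4, 0], [0, 25]]
trace(A^T A) = 29, det(A^T A) = 100
discriminant = 29^2 - 4*100 = 441
Largest eigenvalue of A^T A = (trace + sqrt(disc))/2 = 25.0000
||T|| = sqrt(25.0000) = 5.0000

5.0000


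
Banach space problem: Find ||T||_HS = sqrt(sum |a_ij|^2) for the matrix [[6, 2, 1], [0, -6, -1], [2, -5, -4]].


The Hilbert-Schmidt norm is sqrt(sum of squares of all entries).
Sum of squares = 6^2 + 2^2 + 1^2 + 0^2 + (-6)^2 + (-1)^2 + 2^2 + (-5)^2 + (-4)^2
= 36 + 4 + 1 + 0 + 36 + 1 + 4 + 25 + 16 = 123
||T||_HS = sqrt(123) = 11.0905

11.0905


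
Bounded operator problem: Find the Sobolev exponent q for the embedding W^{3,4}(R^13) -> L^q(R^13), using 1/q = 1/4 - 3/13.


Using the Sobolev embedding formula: 1/q = 1/p - k/n
1/q = 1/4 - 3/13 = 1/52
q = 1/(1/52) = 52

52.0000


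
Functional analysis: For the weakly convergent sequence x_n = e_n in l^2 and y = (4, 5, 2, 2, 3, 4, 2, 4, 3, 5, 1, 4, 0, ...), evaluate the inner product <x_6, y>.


x_6 = e_6 is the standard basis vector with 1 in position 6.
<x_6, y> = y_6 = 4
As n -> infinity, <x_n, y> -> 0, confirming weak convergence of (x_n) to 0.

4


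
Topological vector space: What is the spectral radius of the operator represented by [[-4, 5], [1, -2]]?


For a 2x2 matrix, eigenvalues satisfy lambda^2 - (trace)*lambda + det = 0
trace = -4 + -2 = -6
det = -4*-2 - 5*1 = 3
discriminant = (-6)^2 - 4*(3) = 24
spectral radius = max |eigenvalue| = 5.4495

5.4495


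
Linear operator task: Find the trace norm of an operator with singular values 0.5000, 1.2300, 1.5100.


The nuclear norm is the sum of all singular values.
||T||_1 = 0.5000 + 1.2300 + 1.5100
= 3.2400

3.2400


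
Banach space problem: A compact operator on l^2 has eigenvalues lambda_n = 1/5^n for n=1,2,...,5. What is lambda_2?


The eigenvalue formula gives lambda_2 = 1/5^2
= 1/25
= 0.0400

0.0400


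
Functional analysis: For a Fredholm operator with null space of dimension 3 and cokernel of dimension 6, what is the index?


The Fredholm index is defined as ind(T) = dim(ker T) - dim(coker T)
= 3 - 6
= -3

-3


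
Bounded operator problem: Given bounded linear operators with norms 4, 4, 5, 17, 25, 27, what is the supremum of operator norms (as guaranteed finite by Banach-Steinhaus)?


By the Uniform Boundedness Principle, the supremum of norms is finite.
sup_k ||T_k|| = max(4, 4, 5, 17, 25, 27) = 27

27


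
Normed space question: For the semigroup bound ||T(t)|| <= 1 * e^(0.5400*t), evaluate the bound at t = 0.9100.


||T(0.9100)|| <= 1 * exp(0.5400 * 0.9100)
= 1 * exp(0.4914)
= 1 * 1.6346
= 1.6346

1.6346


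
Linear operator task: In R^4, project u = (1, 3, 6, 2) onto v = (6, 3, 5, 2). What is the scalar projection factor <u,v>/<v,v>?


Computing <u,v> = 1*6 + 3*3 + 6*5 + 2*2 = 49
Computing <v,v> = 6^2 + 3^2 + 5^2 + 2^2 = 74
Projection coefficient = 49/74 = 0.6622

0.6622


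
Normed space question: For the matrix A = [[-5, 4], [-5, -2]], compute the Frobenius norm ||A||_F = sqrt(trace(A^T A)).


||A||_F^2 = sum a_ij^2
= (-5)^2 + 4^2 + (-5)^2 + (-2)^2
= 25 + 16 + 25 + 4 = 70
||A||_F = sqrt(70) = 8.3666

8.3666


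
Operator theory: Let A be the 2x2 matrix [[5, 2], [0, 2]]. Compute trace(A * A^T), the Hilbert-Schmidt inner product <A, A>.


trace(A * A^T) = sum of squares of all entries
= 5^2 + 2^2 + 0^2 + 2^2
= 25 + 4 + 0 + 4
= 33

33


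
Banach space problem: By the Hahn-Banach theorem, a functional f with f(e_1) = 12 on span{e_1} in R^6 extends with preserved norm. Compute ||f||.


The norm of f is given by ||f|| = sup_{||x||=1} |f(x)|.
On span{e_1}, ||e_1|| = 1, so ||f|| = |f(e_1)| / ||e_1||
= |12| / 1 = 12.0000

12.0000


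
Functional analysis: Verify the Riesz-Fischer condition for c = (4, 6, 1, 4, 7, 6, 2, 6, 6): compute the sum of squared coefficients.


sum |c_n|^2 = 4^2 + 6^2 + 1^2 + 4^2 + 7^2 + 6^2 + 2^2 + 6^2 + 6^2
= 16 + 36 + 1 + 16 + 49 + 36 + 4 + 36 + 36
= 230

230


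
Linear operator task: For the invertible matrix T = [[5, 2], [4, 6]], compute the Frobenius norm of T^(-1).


det(T) = 5*6 - 2*4 = 22
T^(-1) = (1/22) * [[6, -2], [-4, 5]] = [[0.2727, -0.0909], [-0.1818, 0.2273]]
||T^(-1)||_F^2 = 0.2727^2 + (-0.0909)^2 + (-0.1818)^2 + 0.2273^2 = 0.1674
||T^(-1)||_F = sqrt(0.1674) = 0.4091

0.4091


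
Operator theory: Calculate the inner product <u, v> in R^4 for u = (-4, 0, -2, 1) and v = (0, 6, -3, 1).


Computing the standard inner product <u, v> = sum u_i * v_i
= -4*0 + 0*6 + -2*-3 + 1*1
= 0 + 0 + 6 + 1
= 7

7


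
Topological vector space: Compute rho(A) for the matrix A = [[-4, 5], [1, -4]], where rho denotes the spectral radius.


For a 2x2 matrix, eigenvalues satisfy lambda^2 - (trace)*lambda + det = 0
trace = -4 + -4 = -8
det = -4*-4 - 5*1 = 11
discriminant = (-8)^2 - 4*(11) = 20
spectral radius = max |eigenvalue| = 6.2361

6.2361


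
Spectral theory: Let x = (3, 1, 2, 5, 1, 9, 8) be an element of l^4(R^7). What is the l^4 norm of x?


The l^4 norm = (sum |x_i|^4)^(1/4)
Sum of 4th powers = 81 + 1 + 16 + 625 + 1 + 6561 + 4096 = 11381
||x||_4 = (11381)^(1/4) = 10.3287

10.3287


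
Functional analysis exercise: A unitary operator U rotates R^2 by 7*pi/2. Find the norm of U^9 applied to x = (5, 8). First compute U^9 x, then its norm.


U is a rotation by theta = 7*pi/2
U^9 = rotation by 9*theta = 63*pi/2 = 3*pi/2 (mod 2*pi)
cos(3*pi/2) = 0.0000, sin(3*pi/2) = -1.0000
U^9 x = (0.0000 * 5 - -1.0000 * 8, -1.0000 * 5 + 0.0000 * 8)
= (8.0000, -5.0000)
||U^9 x|| = sqrt(8.0000^2 + (-5.0000)^2) = sqrt(89.0000) = 9.4340

9.4340


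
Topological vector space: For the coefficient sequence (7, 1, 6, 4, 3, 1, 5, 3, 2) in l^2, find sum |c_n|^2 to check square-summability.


sum |c_n|^2 = 7^2 + 1^2 + 6^2 + 4^2 + 3^2 + 1^2 + 5^2 + 3^2 + 2^2
= 49 + 1 + 36 + 16 + 9 + 1 + 25 + 9 + 4
= 150

150


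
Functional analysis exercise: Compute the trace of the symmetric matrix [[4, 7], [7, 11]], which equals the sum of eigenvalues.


For a self-adjoint (symmetric) matrix, the eigenvalues are real.
The sum of eigenvalues equals the trace of the matrix.
trace = 4 + 11 = 15

15


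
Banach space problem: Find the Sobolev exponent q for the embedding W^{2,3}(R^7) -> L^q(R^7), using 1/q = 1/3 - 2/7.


Using the Sobolev embedding formula: 1/q = 1/p - k/n
1/q = 1/3 - 2/7 = 1/21
q = 1/(1/21) = 21

21.0000


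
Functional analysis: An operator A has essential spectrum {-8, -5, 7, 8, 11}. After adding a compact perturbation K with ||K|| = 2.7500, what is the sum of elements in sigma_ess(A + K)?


By Weyl's theorem, the essential spectrum is invariant under compact perturbations.
sigma_ess(A + K) = sigma_ess(A) = {-8, -5, 7, 8, 11}
Sum = -8 + -5 + 7 + 8 + 11 = 13

13


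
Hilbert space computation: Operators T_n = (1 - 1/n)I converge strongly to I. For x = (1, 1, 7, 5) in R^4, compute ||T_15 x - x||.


T_15 x - x = (1 - 1/15)x - x = -x/15
||x|| = sqrt(76) = 8.7178
||T_15 x - x|| = ||x||/15 = 8.7178/15 = 0.5812

0.5812


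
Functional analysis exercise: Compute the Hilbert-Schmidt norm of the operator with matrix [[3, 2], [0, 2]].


The Hilbert-Schmidt norm is sqrt(sum of squares of all entries).
Sum of squares = 3^2 + 2^2 + 0^2 + 2^2
= 9 + 4 + 0 + 4 = 17
||T||_HS = sqrt(17) = 4.1231

4.1231


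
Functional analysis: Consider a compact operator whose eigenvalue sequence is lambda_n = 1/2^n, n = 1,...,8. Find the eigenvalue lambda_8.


The eigenvalue formula gives lambda_8 = 1/2^8
= 1/256
= 0.0039

0.0039


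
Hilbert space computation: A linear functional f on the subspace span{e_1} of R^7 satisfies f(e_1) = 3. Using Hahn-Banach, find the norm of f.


The norm of f is given by ||f|| = sup_{||x||=1} |f(x)|.
On span{e_1}, ||e_1|| = 1, so ||f|| = |f(e_1)| / ||e_1||
= |3| / 1 = 3.0000

3.0000


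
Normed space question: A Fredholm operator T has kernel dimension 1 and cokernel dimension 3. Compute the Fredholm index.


The Fredholm index is defined as ind(T) = dim(ker T) - dim(coker T)
= 1 - 3
= -2

-2


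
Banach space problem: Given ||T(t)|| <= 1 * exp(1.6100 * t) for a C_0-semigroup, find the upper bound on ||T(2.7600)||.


||T(2.7600)|| <= 1 * exp(1.6100 * 2.7600)
= 1 * exp(4.4436)
= 1 * 85.0807
= 85.0807

85.0807


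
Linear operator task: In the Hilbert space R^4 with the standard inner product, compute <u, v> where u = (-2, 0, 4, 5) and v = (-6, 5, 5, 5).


Computing the standard inner product <u, v> = sum u_i * v_i
= -2*-6 + 0*5 + 4*5 + 5*5
= 12 + 0 + 20 + 25
= 57

57


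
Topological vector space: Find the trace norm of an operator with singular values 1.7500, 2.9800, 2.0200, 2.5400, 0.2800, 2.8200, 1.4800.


The nuclear norm is the sum of all singular values.
||T||_1 = 1.7500 + 2.9800 + 2.0200 + 2.5400 + 0.2800 + 2.8200 + 1.4800
= 13.8700

13.8700


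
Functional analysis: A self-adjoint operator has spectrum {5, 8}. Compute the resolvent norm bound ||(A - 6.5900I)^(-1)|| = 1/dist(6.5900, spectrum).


dist(6.5900, {5, 8}) = min(|6.5900 - 5|, |6.5900 - 8|)
= min(1.5900, 1.4100) = 1.4100
Resolvent bound = 1/1.4100 = 0.7092

0.7092


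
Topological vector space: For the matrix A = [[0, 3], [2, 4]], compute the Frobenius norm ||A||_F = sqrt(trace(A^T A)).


||A||_F^2 = sum a_ij^2
= 0^2 + 3^2 + 2^2 + 4^2
= 0 + 9 + 4 + 16 = 29
||A||_F = sqrt(29) = 5.3852

5.3852


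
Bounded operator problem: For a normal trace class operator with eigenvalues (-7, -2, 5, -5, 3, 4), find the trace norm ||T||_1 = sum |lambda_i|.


For a normal operator, singular values equal |eigenvalues|.
Trace norm = sum |lambda_i| = 7 + 2 + 5 + 5 + 3 + 4
= 26

26


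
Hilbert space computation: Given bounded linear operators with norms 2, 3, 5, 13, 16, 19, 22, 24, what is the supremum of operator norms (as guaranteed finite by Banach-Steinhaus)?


By the Uniform Boundedness Principle, the supremum of norms is finite.
sup_k ||T_k|| = max(2, 3, 5, 13, 16, 19, 22, 24) = 24

24


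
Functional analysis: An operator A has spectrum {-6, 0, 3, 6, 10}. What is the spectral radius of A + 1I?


Spectrum of A + 1I = {-5, 1, 4, 7, 11}
Spectral radius = max |lambda| over the shifted spectrum
= max(5, 1, 4, 7, 11) = 11

11


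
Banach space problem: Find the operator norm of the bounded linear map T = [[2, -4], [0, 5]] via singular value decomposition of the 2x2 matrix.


A^T A = [[4, -8], [-8, 41]]
trace(A^T A) = 45, det(A^T A) = 100
discriminant = 45^2 - 4*100 = 1625
Largest eigenvalue of A^T A = (trace + sqrt(disc))/2 = 42.6556
||T|| = sqrt(42.6556) = 6.5311

6.5311


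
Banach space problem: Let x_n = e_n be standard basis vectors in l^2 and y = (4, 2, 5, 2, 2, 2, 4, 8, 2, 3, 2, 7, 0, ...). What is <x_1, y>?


x_1 = e_1 is the standard basis vector with 1 in position 1.
<x_1, y> = y_1 = 4
As n -> infinity, <x_n, y> -> 0, confirming weak convergence of (x_n) to 0.

4


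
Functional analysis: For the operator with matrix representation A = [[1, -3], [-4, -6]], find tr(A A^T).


trace(A * A^T) = sum of squares of all entries
= 1^2 + (-3)^2 + (-4)^2 + (-6)^2
= 1 + 9 + 16 + 36
= 62

62


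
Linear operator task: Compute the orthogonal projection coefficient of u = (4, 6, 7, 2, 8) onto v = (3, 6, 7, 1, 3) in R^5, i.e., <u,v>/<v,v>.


Computing <u,v> = 4*3 + 6*6 + 7*7 + 2*1 + 8*3 = 123
Computing <v,v> = 3^2 + 6^2 + 7^2 + 1^2 + 3^2 = 104
Projection coefficient = 123/104 = 1.1827

1.1827


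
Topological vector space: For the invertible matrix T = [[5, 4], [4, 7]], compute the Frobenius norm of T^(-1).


det(T) = 5*7 - 4*4 = 19
T^(-1) = (1/19) * [[7, -4], [-4, 5]] = [[0.3684, -0.2105], [-0.2105, 0.2632]]
||T^(-1)||_F^2 = 0.3684^2 + (-0.2105)^2 + (-0.2105)^2 + 0.2632^2 = 0.2936
||T^(-1)||_F = sqrt(0.2936) = 0.5419

0.5419


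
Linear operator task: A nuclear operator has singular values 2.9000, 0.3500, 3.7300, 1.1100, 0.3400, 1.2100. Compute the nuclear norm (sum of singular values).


The nuclear norm is the sum of all singular values.
||T||_1 = 2.9000 + 0.3500 + 3.7300 + 1.1100 + 0.3400 + 1.2100
= 9.6400

9.6400


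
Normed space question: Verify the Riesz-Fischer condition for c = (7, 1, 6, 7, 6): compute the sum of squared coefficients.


sum |c_n|^2 = 7^2 + 1^2 + 6^2 + 7^2 + 6^2
= 49 + 1 + 36 + 49 + 36
= 171

171


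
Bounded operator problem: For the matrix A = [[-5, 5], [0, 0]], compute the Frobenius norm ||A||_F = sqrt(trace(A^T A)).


||A||_F^2 = sum a_ij^2
= (-5)^2 + 5^2 + 0^2 + 0^2
= 25 + 25 + 0 + 0 = 50
||A||_F = sqrt(50) = 7.0711

7.0711


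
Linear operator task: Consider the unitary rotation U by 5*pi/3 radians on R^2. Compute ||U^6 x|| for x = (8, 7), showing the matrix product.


U is a rotation by theta = 5*pi/3
U^6 = rotation by 6*theta = 30*pi/3 = 0*pi/3 (mod 2*pi)
cos(0*pi/3) = 1.0000, sin(0*pi/3) = 0.0000
U^6 x = (1.0000 * 8 - 0.0000 * 7, 0.0000 * 8 + 1.0000 * 7)
= (8.0000, 7.0000)
||U^6 x|| = sqrt(8.0000^2 + 7.0000^2) = sqrt(113.0000) = 10.6301

10.6301


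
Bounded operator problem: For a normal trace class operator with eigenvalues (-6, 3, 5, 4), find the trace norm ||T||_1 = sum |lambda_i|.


For a normal operator, singular values equal |eigenvalues|.
Trace norm = sum |lambda_i| = 6 + 3 + 5 + 4
= 18

18


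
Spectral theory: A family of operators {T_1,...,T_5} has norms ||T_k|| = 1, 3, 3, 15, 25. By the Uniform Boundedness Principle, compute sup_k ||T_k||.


By the Uniform Boundedness Principle, the supremum of norms is finite.
sup_k ||T_k|| = max(1, 3, 3, 15, 25) = 25

25


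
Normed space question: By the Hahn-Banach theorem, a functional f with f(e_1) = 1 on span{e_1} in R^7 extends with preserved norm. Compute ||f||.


The norm of f is given by ||f|| = sup_{||x||=1} |f(x)|.
On span{e_1}, ||e_1|| = 1, so ||f|| = |f(e_1)| / ||e_1||
= |1| / 1 = 1.0000

1.0000


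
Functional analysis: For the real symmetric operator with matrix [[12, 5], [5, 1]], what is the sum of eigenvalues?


For a self-adjoint (symmetric) matrix, the eigenvalues are real.
The sum of eigenvalues equals the trace of the matrix.
trace = 12 + 1 = 13

13


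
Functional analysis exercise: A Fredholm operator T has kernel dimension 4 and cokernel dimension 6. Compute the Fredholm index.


The Fredholm index is defined as ind(T) = dim(ker T) - dim(coker T)
= 4 - 6
= -2

-2


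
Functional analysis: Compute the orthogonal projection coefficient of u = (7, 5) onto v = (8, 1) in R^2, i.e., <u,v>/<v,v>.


Computing <u,v> = 7*8 + 5*1 = 61
Computing <v,v> = 8^2 + 1^2 = 65
Projection coefficient = 61/65 = 0.9385

0.9385


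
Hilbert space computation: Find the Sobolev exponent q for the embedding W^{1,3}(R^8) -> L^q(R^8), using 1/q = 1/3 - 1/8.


Using the Sobolev embedding formula: 1/q = 1/p - k/n
1/q = 1/3 - 1/8 = 5/24
q = 1/(5/24) = 24/5 = 4.8000

4.8000


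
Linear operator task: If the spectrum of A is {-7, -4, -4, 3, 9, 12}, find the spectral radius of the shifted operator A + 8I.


Spectrum of A + 8I = {1, 4, 4, 11, 17, 20}
Spectral radius = max |lambda| over the shifted spectrum
= max(1, 4, 4, 11, 17, 20) = 20

20


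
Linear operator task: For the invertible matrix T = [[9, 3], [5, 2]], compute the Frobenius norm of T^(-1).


det(T) = 9*2 - 3*5 = 3
T^(-1) = (1/3) * [[2, -3], [-5, 9]] = [[0.6667, -1.0000], [-1.6667, 3.0000]]
||T^(-1)||_F^2 = 0.6667^2 + (-1.0000)^2 + (-1.6667)^2 + 3.0000^2 = 13.2222
||T^(-1)||_F = sqrt(13.2222) = 3.6362

3.6362


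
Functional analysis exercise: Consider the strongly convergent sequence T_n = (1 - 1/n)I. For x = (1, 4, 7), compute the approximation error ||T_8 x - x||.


T_8 x - x = (1 - 1/8)x - x = -x/8
||x|| = sqrt(66) = 8.1240
||T_8 x - x|| = ||x||/8 = 8.1240/8 = 1.0155

1.0155


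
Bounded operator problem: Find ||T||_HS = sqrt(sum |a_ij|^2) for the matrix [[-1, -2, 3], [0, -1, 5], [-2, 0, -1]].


The Hilbert-Schmidt norm is sqrt(sum of squares of all entries).
Sum of squares = (-1)^2 + (-2)^2 + 3^2 + 0^2 + (-1)^2 + 5^2 + (-2)^2 + 0^2 + (-1)^2
= 1 + 4 + 9 + 0 + 1 + 25 + 4 + 0 + 1 = 45
||T||_HS = sqrt(45) = 6.7082

6.7082


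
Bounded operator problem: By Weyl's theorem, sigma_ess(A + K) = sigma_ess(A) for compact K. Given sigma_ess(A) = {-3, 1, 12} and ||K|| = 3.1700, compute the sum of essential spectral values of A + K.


By Weyl's theorem, the essential spectrum is invariant under compact perturbations.
sigma_ess(A + K) = sigma_ess(A) = {-3, 1, 12}
Sum = -3 + 1 + 12 = 10

10


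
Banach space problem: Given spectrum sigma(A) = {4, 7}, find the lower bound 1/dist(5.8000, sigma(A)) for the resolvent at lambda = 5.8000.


dist(5.8000, {4, 7}) = min(|5.8000 - 4|, |5.8000 - 7|)
= min(1.8000, 1.2000) = 1.2000
Resolvent bound = 1/1.2000 = 0.8333

0.8333


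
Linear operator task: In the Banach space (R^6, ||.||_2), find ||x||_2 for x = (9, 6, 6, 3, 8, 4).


The l^2 norm = (sum |x_i|^2)^(1/2)
Sum of 2th powers = 81 + 36 + 36 + 9 + 64 + 16 = 242
||x||_2 = (242)^(1/2) = 15.5563

15.5563


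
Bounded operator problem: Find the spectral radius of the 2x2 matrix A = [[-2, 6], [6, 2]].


For a 2x2 matrix, eigenvalues satisfy lambda^2 - (trace)*lambda + det = 0
trace = -2 + 2 = 0
det = -2*2 - 6*6 = -40
discriminant = 0^2 - 4*(-40) = 160
spectral radius = max |eigenvalue| = 6.3246

6.3246


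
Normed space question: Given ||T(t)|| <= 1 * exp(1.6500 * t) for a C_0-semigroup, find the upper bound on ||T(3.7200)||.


||T(3.7200)|| <= 1 * exp(1.6500 * 3.7200)
= 1 * exp(6.1380)
= 1 * 463.1264
= 463.1264

463.1264


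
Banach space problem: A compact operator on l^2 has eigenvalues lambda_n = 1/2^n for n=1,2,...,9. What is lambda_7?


The eigenvalue formula gives lambda_7 = 1/2^7
= 1/128
= 0.0078

0.0078


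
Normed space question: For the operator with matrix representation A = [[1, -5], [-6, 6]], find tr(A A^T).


trace(A * A^T) = sum of squares of all entries
= 1^2 + (-5)^2 + (-6)^2 + 6^2
= 1 + 25 + 36 + 36
= 98

98


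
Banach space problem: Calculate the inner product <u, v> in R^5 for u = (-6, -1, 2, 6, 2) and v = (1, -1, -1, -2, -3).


Computing the standard inner product <u, v> = sum u_i * v_i
= -6*1 + -1*-1 + 2*-1 + 6*-2 + 2*-3
= -6 + 1 + -2 + -12 + -6
= -25

-25


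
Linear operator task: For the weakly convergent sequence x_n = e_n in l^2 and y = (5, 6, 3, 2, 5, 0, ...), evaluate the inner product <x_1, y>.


x_1 = e_1 is the standard basis vector with 1 in position 1.
<x_1, y> = y_1 = 5
As n -> infinity, <x_n, y> -> 0, confirming weak convergence of (x_n) to 0.

5


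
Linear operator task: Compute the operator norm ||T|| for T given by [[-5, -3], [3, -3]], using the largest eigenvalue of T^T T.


A^T A = [[34, 6], [6, 18]]
trace(A^T A) = 52, det(A^T A) = 576
discriminant = 52^2 - 4*576 = 400
Largest eigenvalue of A^T A = (trace + sqrt(disc))/2 = 36.0000
||T|| = sqrt(36.0000) = 6.0000

6.0000


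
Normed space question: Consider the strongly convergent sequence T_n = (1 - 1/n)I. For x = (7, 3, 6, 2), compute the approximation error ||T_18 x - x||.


T_18 x - x = (1 - 1/18)x - x = -x/18
||x|| = sqrt(98) = 9.8995
||T_18 x - x|| = ||x||/18 = 9.8995/18 = 0.5500

0.5500


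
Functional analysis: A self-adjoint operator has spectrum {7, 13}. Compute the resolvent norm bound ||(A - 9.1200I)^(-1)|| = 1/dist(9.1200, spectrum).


dist(9.1200, {7, 13}) = min(|9.1200 - 7|, |9.1200 - 13|)
= min(2.1200, 3.8800) = 2.1200
Resolvent bound = 1/2.1200 = 0.4717

0.4717


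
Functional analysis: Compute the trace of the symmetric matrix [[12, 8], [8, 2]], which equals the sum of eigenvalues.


For a self-adjoint (symmetric) matrix, the eigenvalues are real.
The sum of eigenvalues equals the trace of the matrix.
trace = 12 + 2 = 14

14


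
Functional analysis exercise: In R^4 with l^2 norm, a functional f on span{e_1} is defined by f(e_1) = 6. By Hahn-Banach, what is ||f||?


The norm of f is given by ||f|| = sup_{||x||=1} |f(x)|.
On span{e_1}, ||e_1|| = 1, so ||f|| = |f(e_1)| / ||e_1||
= |6| / 1 = 6.0000

6.0000


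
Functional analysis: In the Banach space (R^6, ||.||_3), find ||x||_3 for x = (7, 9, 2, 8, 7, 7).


The l^3 norm = (sum |x_i|^3)^(1/3)
Sum of 3th powers = 343 + 729 + 8 + 512 + 343 + 343 = 2278
||x||_3 = (2278)^(1/3) = 13.1578

13.1578


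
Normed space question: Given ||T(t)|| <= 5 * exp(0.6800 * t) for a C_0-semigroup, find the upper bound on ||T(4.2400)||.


||T(4.2400)|| <= 5 * exp(0.6800 * 4.2400)
= 5 * exp(2.8832)
= 5 * 17.8714
= 89.3569

89.3569


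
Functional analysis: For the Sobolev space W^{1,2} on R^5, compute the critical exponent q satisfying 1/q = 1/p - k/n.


Using the Sobolev embedding formula: 1/q = 1/p - k/n
1/q = 1/2 - 1/5 = 3/10
q = 1/(3/10) = 10/3 = 3.3333

3.3333


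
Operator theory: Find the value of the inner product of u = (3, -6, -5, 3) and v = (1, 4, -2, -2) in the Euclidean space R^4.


Computing the standard inner product <u, v> = sum u_i * v_i
= 3*1 + -6*4 + -5*-2 + 3*-2
= 3 + -24 + 10 + -6
= -17

-17


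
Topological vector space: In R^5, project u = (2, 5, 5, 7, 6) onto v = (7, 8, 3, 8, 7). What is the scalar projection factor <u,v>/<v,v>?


Computing <u,v> = 2*7 + 5*8 + 5*3 + 7*8 + 6*7 = 167
Computing <v,v> = 7^2 + 8^2 + 3^2 + 8^2 + 7^2 = 235
Projection coefficient = 167/235 = 0.7106

0.7106


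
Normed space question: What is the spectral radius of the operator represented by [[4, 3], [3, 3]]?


For a 2x2 matrix, eigenvalues satisfy lambda^2 - (trace)*lambda + det = 0
trace = 4 + 3 = 7
det = 4*3 - 3*3 = 3
discriminant = 7^2 - 4*(3) = 37
spectral radius = max |eigenvalue| = 6.5414

6.5414


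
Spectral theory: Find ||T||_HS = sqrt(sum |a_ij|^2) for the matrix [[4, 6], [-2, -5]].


The Hilbert-Schmidt norm is sqrt(sum of squares of all entries).
Sum of squares = 4^2 + 6^2 + (-2)^2 + (-5)^2
= 16 + 36 + 4 + 25 = 81
||T||_HS = sqrt(81) = 9.0000

9.0000


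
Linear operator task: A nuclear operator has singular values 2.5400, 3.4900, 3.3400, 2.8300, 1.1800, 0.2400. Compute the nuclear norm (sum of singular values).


The nuclear norm is the sum of all singular values.
||T||_1 = 2.5400 + 3.4900 + 3.3400 + 2.8300 + 1.1800 + 0.2400
= 13.6200

13.6200


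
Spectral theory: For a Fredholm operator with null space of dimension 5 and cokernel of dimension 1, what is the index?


The Fredholm index is defined as ind(T) = dim(ker T) - dim(coker T)
= 5 - 1
= 4

4


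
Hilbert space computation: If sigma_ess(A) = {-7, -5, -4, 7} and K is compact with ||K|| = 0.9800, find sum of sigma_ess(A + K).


By Weyl's theorem, the essential spectrum is invariant under compact perturbations.
sigma_ess(A + K) = sigma_ess(A) = {-7, -5, -4, 7}
Sum = -7 + -5 + -4 + 7 = -9

-9


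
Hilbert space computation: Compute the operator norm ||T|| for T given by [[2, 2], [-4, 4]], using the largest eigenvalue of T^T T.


A^T A = [[20, -12], [-12, 20]]
trace(A^T A) = 40, det(A^T A) = 256
discriminant = 40^2 - 4*256 = 576
Largest eigenvalue of A^T A = (trace + sqrt(disc))/2 = 32.0000
||T|| = sqrt(32.0000) = 5.6569

5.6569


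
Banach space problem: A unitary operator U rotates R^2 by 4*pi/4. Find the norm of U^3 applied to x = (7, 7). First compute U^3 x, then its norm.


U is a rotation by theta = 4*pi/4
U^3 = rotation by 3*theta = 12*pi/4 = 4*pi/4 (mod 2*pi)
cos(4*pi/4) = -1.0000, sin(4*pi/4) = 0.0000
U^3 x = (-1.0000 * 7 - 0.0000 * 7, 0.0000 * 7 + -1.0000 * 7)
= (-7.0000, -7.0000)
||U^3 x|| = sqrt((-7.0000)^2 + (-7.0000)^2) = sqrt(98.0000) = 9.8995

9.8995


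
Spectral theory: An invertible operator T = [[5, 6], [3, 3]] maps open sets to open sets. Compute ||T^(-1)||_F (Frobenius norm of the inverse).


det(T) = 5*3 - 6*3 = -3
T^(-1) = (1/-3) * [[3, -6], [-3, 5]] = [[-1.0000, 2.0000], [1.0000, -1.6667]]
||T^(-1)||_F^2 = (-1.0000)^2 + 2.0000^2 + 1.0000^2 + (-1.6667)^2 = 8.7778
||T^(-1)||_F = sqrt(8.7778) = 2.9627

2.9627


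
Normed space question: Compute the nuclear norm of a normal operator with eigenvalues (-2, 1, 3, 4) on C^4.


For a normal operator, singular values equal |eigenvalues|.
Trace norm = sum |lambda_i| = 2 + 1 + 3 + 4
= 10

10


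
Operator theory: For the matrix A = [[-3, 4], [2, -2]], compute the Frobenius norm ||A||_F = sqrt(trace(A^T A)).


||A||_F^2 = sum a_ij^2
= (-3)^2 + 4^2 + 2^2 + (-2)^2
= 9 + 16 + 4 + 4 = 33
||A||_F = sqrt(33) = 5.7446

5.7446


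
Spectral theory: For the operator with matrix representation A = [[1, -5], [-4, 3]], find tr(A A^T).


trace(A * A^T) = sum of squares of all entries
= 1^2 + (-5)^2 + (-4)^2 + 3^2
= 1 + 25 + 16 + 9
= 51

51


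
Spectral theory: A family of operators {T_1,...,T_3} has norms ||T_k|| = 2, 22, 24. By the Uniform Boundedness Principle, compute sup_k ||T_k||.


By the Uniform Boundedness Principle, the supremum of norms is finite.
sup_k ||T_k|| = max(2, 22, 24) = 24

24


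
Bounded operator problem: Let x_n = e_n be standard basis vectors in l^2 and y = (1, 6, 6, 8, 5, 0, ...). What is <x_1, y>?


x_1 = e_1 is the standard basis vector with 1 in position 1.
<x_1, y> = y_1 = 1
As n -> infinity, <x_n, y> -> 0, confirming weak convergence of (x_n) to 0.

1


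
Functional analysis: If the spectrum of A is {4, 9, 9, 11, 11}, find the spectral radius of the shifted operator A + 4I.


Spectrum of A + 4I = {8, 13, 13, 15, 15}
Spectral radius = max |lambda| over the shifted spectrum
= max(8, 13, 13, 15, 15) = 15

15


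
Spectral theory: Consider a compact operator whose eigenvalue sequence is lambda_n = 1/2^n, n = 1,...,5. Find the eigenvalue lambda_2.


The eigenvalue formula gives lambda_2 = 1/2^2
= 1/4
= 0.2500

0.2500


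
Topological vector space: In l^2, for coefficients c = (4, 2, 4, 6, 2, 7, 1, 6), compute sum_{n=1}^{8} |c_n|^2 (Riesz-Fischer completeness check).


sum |c_n|^2 = 4^2 + 2^2 + 4^2 + 6^2 + 2^2 + 7^2 + 1^2 + 6^2
= 16 + 4 + 16 + 36 + 4 + 49 + 1 + 36
= 162

162


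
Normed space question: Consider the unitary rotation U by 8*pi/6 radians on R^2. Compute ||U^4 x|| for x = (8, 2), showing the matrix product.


U is a rotation by theta = 8*pi/6
U^4 = rotation by 4*theta = 32*pi/6 = 8*pi/6 (mod 2*pi)
cos(8*pi/6) = -0.5000, sin(8*pi/6) = -0.8660
U^4 x = (-0.5000 * 8 - -0.8660 * 2, -0.8660 * 8 + -0.5000 * 2)
= (-2.2679, -7.9282)
||U^4 x|| = sqrt((-2.2679)^2 + (-7.9282)^2) = sqrt(68.0000) = 8.2462

8.2462


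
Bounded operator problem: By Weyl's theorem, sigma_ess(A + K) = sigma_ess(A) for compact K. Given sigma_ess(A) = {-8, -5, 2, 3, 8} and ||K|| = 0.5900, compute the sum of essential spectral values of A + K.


By Weyl's theorem, the essential spectrum is invariant under compact perturbations.
sigma_ess(A + K) = sigma_ess(A) = {-8, -5, 2, 3, 8}
Sum = -8 + -5 + 2 + 3 + 8 = 0

0


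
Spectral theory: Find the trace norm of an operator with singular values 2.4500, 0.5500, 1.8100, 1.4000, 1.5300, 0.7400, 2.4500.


The nuclear norm is the sum of all singular values.
||T||_1 = 2.4500 + 0.5500 + 1.8100 + 1.4000 + 1.5300 + 0.7400 + 2.4500
= 10.9300

10.9300


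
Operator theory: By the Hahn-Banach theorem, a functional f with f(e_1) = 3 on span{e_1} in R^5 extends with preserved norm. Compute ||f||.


The norm of f is given by ||f|| = sup_{||x||=1} |f(x)|.
On span{e_1}, ||e_1|| = 1, so ||f|| = |f(e_1)| / ||e_1||
= |3| / 1 = 3.0000

3.0000


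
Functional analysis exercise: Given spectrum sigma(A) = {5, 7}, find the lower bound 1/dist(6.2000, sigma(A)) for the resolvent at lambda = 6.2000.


dist(6.2000, {5, 7}) = min(|6.2000 - 5|, |6.2000 - 7|)
= min(1.2000, 0.8000) = 0.8000
Resolvent bound = 1/0.8000 = 1.2500

1.2500


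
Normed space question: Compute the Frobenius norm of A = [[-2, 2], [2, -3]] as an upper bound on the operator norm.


||A||_F^2 = sum a_ij^2
= (-2)^2 + 2^2 + 2^2 + (-3)^2
= 4 + 4 + 4 + 9 = 21
||A||_F = sqrt(21) = 4.5826

4.5826


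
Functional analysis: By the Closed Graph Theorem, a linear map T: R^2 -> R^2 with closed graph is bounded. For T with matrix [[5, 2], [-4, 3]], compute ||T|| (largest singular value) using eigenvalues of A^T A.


A^T A = [[41, -2], [-2, 13]]
trace(A^T A) = 54, det(A^T A) = 529
discriminant = 54^2 - 4*529 = 800
Largest eigenvalue of A^T A = (trace + sqrt(disc))/2 = 41.1421
||T|| = sqrt(41.1421) = 6.4142

6.4142


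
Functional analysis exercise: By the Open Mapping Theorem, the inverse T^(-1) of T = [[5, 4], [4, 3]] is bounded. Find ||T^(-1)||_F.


det(T) = 5*3 - 4*4 = -1
T^(-1) = (1/-1) * [[3, -4], [-4, 5]] = [[-3.0000, 4.0000], [4.0000, -5.0000]]
||T^(-1)||_F^2 = (-3.0000)^2 + 4.0000^2 + 4.0000^2 + (-5.0000)^2 = 66.0000
||T^(-1)||_F = sqrt(66.0000) = 8.1240

8.1240


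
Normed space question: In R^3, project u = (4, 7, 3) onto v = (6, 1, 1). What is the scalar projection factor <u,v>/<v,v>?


Computing <u,v> = 4*6 + 7*1 + 3*1 = 34
Computing <v,v> = 6^2 + 1^2 + 1^2 = 38
Projection coefficient = 34/38 = 0.8947

0.8947


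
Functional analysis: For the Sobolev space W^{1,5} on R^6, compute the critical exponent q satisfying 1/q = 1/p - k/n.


Using the Sobolev embedding formula: 1/q = 1/p - k/n
1/q = 1/5 - 1/6 = 1/30
q = 1/(1/30) = 30

30.0000


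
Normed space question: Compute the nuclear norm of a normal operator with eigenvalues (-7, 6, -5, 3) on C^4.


For a normal operator, singular values equal |eigenvalues|.
Trace norm = sum |lambda_i| = 7 + 6 + 5 + 3
= 21

21


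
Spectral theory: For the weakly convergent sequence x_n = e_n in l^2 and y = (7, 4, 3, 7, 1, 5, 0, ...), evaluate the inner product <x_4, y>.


x_4 = e_4 is the standard basis vector with 1 in position 4.
<x_4, y> = y_4 = 7
As n -> infinity, <x_n, y> -> 0, confirming weak convergence of (x_n) to 0.

7


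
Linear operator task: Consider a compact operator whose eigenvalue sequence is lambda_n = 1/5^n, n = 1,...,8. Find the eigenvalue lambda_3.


The eigenvalue formula gives lambda_3 = 1/5^3
= 1/125
= 0.0080

0.0080


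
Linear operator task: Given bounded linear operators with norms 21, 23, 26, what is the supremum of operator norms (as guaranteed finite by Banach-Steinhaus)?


By the Uniform Boundedness Principle, the supremum of norms is finite.
sup_k ||T_k|| = max(21, 23, 26) = 26

26


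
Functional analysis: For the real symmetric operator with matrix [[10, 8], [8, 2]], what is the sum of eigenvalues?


For a self-adjoint (symmetric) matrix, the eigenvalues are real.
The sum of eigenvalues equals the trace of the matrix.
trace = 10 + 2 = 12

12


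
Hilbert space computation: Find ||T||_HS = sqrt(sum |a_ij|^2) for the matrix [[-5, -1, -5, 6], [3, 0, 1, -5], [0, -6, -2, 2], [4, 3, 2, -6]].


The Hilbert-Schmidt norm is sqrt(sum of squares of all entries).
Sum of squares = (-5)^2 + (-1)^2 + (-5)^2 + 6^2 + 3^2 + 0^2 + 1^2 + (-5)^2 + 0^2 + (-6)^2 + (-2)^2 + 2^2 + 4^2 + 3^2 + 2^2 + (-6)^2
= 25 + 1 + 25 + 36 + 9 + 0 + 1 + 25 + 0 + 36 + 4 + 4 + 16 + 9 + 4 + 36 = 231
||T||_HS = sqrt(231) = 15.1987

15.1987


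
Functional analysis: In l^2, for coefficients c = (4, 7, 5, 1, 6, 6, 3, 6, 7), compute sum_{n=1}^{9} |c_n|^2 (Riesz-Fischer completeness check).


sum |c_n|^2 = 4^2 + 7^2 + 5^2 + 1^2 + 6^2 + 6^2 + 3^2 + 6^2 + 7^2
= 16 + 49 + 25 + 1 + 36 + 36 + 9 + 36 + 49
= 257

257


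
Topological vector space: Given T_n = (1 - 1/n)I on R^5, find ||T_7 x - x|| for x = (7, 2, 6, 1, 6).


T_7 x - x = (1 - 1/7)x - x = -x/7
||x|| = sqrt(126) = 11.2250
||T_7 x - x|| = ||x||/7 = 11.2250/7 = 1.6036

1.6036


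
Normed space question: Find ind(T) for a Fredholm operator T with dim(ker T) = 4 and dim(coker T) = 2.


The Fredholm index is defined as ind(T) = dim(ker T) - dim(coker T)
= 4 - 2
= 2

2


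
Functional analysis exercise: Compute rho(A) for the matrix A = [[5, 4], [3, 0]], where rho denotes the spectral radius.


For a 2x2 matrix, eigenvalues satisfy lambda^2 - (trace)*lambda + det = 0
trace = 5 + 0 = 5
det = 5*0 - 4*3 = -12
discriminant = 5^2 - 4*(-12) = 73
spectral radius = max |eigenvalue| = 6.7720

6.7720


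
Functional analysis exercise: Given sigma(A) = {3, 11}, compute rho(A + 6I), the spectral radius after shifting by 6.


Spectrum of A + 6I = {9, 17}
Spectral radius = max |lambda| over the shifted spectrum
= max(9, 17) = 17

17


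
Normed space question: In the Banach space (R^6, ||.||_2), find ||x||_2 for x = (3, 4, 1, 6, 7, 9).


The l^2 norm = (sum |x_i|^2)^(1/2)
Sum of 2th powers = 9 + 16 + 1 + 36 + 49 + 81 = 192
||x||_2 = (192)^(1/2) = 13.8564

13.8564


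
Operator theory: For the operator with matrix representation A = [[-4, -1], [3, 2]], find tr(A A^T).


trace(A * A^T) = sum of squares of all entries
= (-4)^2 + (-1)^2 + 3^2 + 2^2
= 16 + 1 + 9 + 4
= 30

30


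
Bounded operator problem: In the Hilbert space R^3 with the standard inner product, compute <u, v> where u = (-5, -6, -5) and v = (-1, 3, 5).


Computing the standard inner product <u, v> = sum u_i * v_i
= -5*-1 + -6*3 + -5*5
= 5 + -18 + -25
= -38

-38


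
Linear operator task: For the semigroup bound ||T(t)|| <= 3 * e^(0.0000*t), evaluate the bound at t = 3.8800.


||T(3.8800)|| <= 3 * exp(0.0000 * 3.8800)
= 3 * exp(0.0000)
= 3 * 1.0000
= 3.0000

3.0000


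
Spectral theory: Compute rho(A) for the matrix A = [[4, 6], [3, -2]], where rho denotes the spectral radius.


For a 2x2 matrix, eigenvalues satisfy lambda^2 - (trace)*lambda + det = 0
trace = 4 + -2 = 2
det = 4*-2 - 6*3 = -26
discriminant = 2^2 - 4*(-26) = 108
spectral radius = max |eigenvalue| = 6.1962

6.1962


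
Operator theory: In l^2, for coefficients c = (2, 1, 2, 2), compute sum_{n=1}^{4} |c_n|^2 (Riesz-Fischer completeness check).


sum |c_n|^2 = 2^2 + 1^2 + 2^2 + 2^2
= 4 + 1 + 4 + 4
= 13

13


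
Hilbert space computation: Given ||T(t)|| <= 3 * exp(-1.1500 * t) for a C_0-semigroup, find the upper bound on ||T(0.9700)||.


||T(0.9700)|| <= 3 * exp(-1.1500 * 0.9700)
= 3 * exp(-1.1155)
= 3 * 0.3278
= 0.9833

0.9833


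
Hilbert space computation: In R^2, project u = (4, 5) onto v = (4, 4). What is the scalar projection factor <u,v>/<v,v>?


Computing <u,v> = 4*4 + 5*4 = 36
Computing <v,v> = 4^2 + 4^2 = 32
Projection coefficient = 36/32 = 1.1250

1.1250


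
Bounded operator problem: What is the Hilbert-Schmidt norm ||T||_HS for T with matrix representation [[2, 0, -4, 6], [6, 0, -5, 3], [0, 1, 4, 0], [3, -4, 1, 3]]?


The Hilbert-Schmidt norm is sqrt(sum of squares of all entries).
Sum of squares = 2^2 + 0^2 + (-4)^2 + 6^2 + 6^2 + 0^2 + (-5)^2 + 3^2 + 0^2 + 1^2 + 4^2 + 0^2 + 3^2 + (-4)^2 + 1^2 + 3^2
= 4 + 0 + 16 + 36 + 36 + 0 + 25 + 9 + 0 + 1 + 16 + 0 + 9 + 16 + 1 + 9 = 178
||T||_HS = sqrt(178) = 13.3417

13.3417


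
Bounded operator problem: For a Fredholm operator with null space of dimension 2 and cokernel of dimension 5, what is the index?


The Fredholm index is defined as ind(T) = dim(ker T) - dim(coker T)
= 2 - 5
= -3

-3


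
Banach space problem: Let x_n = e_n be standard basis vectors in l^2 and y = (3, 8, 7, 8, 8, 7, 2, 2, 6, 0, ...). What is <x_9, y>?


x_9 = e_9 is the standard basis vector with 1 in position 9.
<x_9, y> = y_9 = 6
As n -> infinity, <x_n, y> -> 0, confirming weak convergence of (x_n) to 0.

6


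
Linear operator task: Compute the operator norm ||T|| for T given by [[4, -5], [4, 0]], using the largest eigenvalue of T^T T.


A^T A = [[32, -20], [-20, 25]]
trace(A^T A) = 57, det(A^T A) = 400
discriminant = 57^2 - 4*400 = 1649
Largest eigenvalue of A^T A = (trace + sqrt(disc))/2 = 48.8039
||T|| = sqrt(48.8039) = 6.9860

6.9860


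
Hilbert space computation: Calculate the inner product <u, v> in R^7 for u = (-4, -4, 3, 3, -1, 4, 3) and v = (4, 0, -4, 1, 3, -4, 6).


Computing the standard inner product <u, v> = sum u_i * v_i
= -4*4 + -4*0 + 3*-4 + 3*1 + -1*3 + 4*-4 + 3*6
= -16 + 0 + -12 + 3 + -3 + -16 + 18
= -26

-26


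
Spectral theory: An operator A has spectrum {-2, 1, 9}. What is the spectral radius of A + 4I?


Spectrum of A + 4I = {2, 5, 13}
Spectral radius = max |lambda| over the shifted spectrum
= max(2, 5, 13) = 13

13


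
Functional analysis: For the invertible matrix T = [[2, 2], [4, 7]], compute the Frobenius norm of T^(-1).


det(T) = 2*7 - 2*4 = 6
T^(-1) = (1/6) * [[7, -2], [-4, 2]] = [[1.1667, -0.3333], [-0.6667, 0.3333]]
||T^(-1)||_F^2 = 1.1667^2 + (-0.3333)^2 + (-0.6667)^2 + 0.3333^2 = 2.0278
||T^(-1)||_F = sqrt(2.0278) = 1.4240

1.4240


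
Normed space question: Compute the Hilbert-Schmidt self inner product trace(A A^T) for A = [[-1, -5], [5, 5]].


trace(A * A^T) = sum of squares of all entries
= (-1)^2 + (-5)^2 + 5^2 + 5^2
= 1 + 25 + 25 + 25
= 76

76


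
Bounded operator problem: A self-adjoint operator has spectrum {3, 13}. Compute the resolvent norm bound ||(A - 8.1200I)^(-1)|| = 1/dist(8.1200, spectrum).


dist(8.1200, {3, 13}) = min(|8.1200 - 3|, |8.1200 - 13|)
= min(5.1200, 4.8800) = 4.8800
Resolvent bound = 1/4.8800 = 0.2049

0.2049


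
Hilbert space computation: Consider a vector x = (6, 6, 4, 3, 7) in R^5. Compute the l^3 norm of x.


The l^3 norm = (sum |x_i|^3)^(1/3)
Sum of 3th powers = 216 + 216 + 64 + 27 + 343 = 866
||x||_3 = (866)^(1/3) = 9.5317

9.5317
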